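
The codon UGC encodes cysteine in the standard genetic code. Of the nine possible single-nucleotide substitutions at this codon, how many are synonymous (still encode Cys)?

Position 1: none → 0 synonymous.
Position 2: none → 0 synonymous.
Position 3: UGU → 1 synonymous.
Total: 0 + 0 + 1 = 1.

1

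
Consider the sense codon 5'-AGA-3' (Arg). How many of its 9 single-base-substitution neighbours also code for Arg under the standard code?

Position 1: CGA → 1 synonymous.
Position 2: none → 0 synonymous.
Position 3: AGG → 1 synonymous.
Total: 1 + 0 + 1 = 2.

2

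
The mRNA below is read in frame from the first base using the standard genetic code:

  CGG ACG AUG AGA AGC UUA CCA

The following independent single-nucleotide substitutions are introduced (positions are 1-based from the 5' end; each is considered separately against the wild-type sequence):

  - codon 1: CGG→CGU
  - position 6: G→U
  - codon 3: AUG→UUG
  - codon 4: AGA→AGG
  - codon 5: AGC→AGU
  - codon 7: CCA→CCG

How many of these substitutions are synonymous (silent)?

Codon 1: CGG (Arg) → CGU (Arg) — synonymous.
Codon 2: ACG (Thr) → ACU (Thr) — synonymous.
Codon 3: AUG (Met) → UUG (Leu) — missense.
Codon 4: AGA (Arg) → AGG (Arg) — synonymous.
Codon 5: AGC (Ser) → AGU (Ser) — synonymous.
Codon 7: CCA (Pro) → CCG (Pro) — synonymous.
Synonymous: 5 of 6.

5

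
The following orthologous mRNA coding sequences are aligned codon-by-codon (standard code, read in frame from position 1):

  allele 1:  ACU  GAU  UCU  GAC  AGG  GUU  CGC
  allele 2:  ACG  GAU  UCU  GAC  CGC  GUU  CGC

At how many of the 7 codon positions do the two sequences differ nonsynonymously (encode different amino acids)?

Codon 1: ACU Thr / ACG Thr — synonymous.
Codon 2: GAU Asp / GAU Asp — identical.
Codon 3: UCU Ser / UCU Ser — identical.
Codon 4: GAC Asp / GAC Asp — identical.
Codon 5: AGG Arg / CGC Arg — synonymous.
Codon 6: GUU Val / GUU Val — identical.
Codon 7: CGC Arg / CGC Arg — identical.
Nonsynonymous differences: 0.

0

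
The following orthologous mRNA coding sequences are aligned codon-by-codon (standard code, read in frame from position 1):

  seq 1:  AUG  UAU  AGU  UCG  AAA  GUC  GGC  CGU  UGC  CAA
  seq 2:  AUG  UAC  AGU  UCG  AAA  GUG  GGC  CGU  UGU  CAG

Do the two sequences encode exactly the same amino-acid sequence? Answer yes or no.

Codon 1: AUG Met / AUG Met — identical.
Codon 2: UAU Tyr / UAC Tyr — synonymous.
Codon 3: AGU Ser / AGU Ser — identical.
Codon 4: UCG Ser / UCG Ser — identical.
Codon 5: AAA Lys / AAA Lys — identical.
Codon 6: GUC Val / GUG Val — synonymous.
Codon 7: GGC Gly / GGC Gly — identical.
Codon 8: CGU Arg / CGU Arg — identical.
Codon 9: UGC Cys / UGU Cys — synonymous.
Codon 10: CAA Gln / CAG Gln — synonymous.
Nonsynonymous differences: 0 → same protein.

yes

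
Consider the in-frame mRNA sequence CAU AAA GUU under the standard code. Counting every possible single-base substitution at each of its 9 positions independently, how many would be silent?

Codon 1 (CAU, His): 1 synonymous substitution.
Codon 2 (AAA, Lys): 1 synonymous substitution.
Codon 3 (GUU, Val): 3 synonymous substitutions.
Total: 1 + 1 + 3 = 5.

5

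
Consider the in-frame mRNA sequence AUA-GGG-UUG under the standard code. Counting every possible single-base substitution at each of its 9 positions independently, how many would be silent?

7

Codon 1 (AUA, Ile): 2 synonymous substitutions.
Codon 2 (GGG, Gly): 3 synonymous substitutions.
Codon 3 (UUG, Leu): 2 synonymous substitutions.
Total: 2 + 3 + 2 = 7.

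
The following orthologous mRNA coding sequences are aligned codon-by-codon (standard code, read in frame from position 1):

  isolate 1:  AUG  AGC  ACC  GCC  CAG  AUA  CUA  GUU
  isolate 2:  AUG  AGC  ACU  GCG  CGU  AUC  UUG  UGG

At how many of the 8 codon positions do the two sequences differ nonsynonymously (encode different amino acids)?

Codon 1: AUG Met / AUG Met — identical.
Codon 2: AGC Ser / AGC Ser — identical.
Codon 3: ACC Thr / ACU Thr — synonymous.
Codon 4: GCC Ala / GCG Ala — synonymous.
Codon 5: CAG Gln / CGU Arg — nonsynonymous.
Codon 6: AUA Ile / AUC Ile — synonymous.
Codon 7: CUA Leu / UUG Leu — synonymous.
Codon 8: GUU Val / UGG Trp — nonsynonymous.
Nonsynonymous differences: 2.

2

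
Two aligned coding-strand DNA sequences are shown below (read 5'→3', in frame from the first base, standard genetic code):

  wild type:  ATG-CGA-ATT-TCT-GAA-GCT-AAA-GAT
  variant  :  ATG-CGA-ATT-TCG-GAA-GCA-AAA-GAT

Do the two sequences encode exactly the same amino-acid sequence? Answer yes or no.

Codon 1: ATG Met / ATG Met — identical.
Codon 2: CGA Arg / CGA Arg — identical.
Codon 3: ATT Ile / ATT Ile — identical.
Codon 4: TCT Ser / TCG Ser — synonymous.
Codon 5: GAA Glu / GAA Glu — identical.
Codon 6: GCT Ala / GCA Ala — synonymous.
Codon 7: AAA Lys / AAA Lys — identical.
Codon 8: GAT Asp / GAT Asp — identical.
Nonsynonymous differences: 0 → same protein.

yes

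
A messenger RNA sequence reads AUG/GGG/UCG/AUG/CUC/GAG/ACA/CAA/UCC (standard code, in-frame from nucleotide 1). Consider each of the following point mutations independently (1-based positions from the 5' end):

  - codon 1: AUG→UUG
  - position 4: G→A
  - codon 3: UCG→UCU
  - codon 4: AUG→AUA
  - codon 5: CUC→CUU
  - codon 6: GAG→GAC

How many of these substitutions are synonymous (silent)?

Codon 1: AUG (Met) → UUG (Leu) — missense.
Codon 2: GGG (Gly) → AGG (Arg) — missense.
Codon 3: UCG (Ser) → UCU (Ser) — synonymous.
Codon 4: AUG (Met) → AUA (Ile) — missense.
Codon 5: CUC (Leu) → CUU (Leu) — synonymous.
Codon 6: GAG (Glu) → GAC (Asp) — missense.
Synonymous: 2 of 6.

2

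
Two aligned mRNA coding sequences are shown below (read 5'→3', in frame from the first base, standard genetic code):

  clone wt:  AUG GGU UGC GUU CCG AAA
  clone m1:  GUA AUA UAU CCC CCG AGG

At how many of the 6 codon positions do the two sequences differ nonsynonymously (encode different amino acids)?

Codon 1: AUG Met / GUA Val — nonsynonymous.
Codon 2: GGU Gly / AUA Ile — nonsynonymous.
Codon 3: UGC Cys / UAU Tyr — nonsynonymous.
Codon 4: GUU Val / CCC Pro — nonsynonymous.
Codon 5: CCG Pro / CCG Pro — identical.
Codon 6: AAA Lys / AGG Arg — nonsynonymous.
Nonsynonymous differences: 5.

5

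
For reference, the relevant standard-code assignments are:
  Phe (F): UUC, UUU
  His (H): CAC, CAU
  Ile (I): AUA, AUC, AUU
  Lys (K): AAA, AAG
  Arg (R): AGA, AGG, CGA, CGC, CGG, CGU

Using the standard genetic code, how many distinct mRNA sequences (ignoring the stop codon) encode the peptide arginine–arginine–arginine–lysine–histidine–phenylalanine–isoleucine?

Arg: 6 codons.
Arg: 6 codons.
Arg: 6 codons.
Lys: 2 codons.
His: 2 codons.
Phe: 2 codons.
Ile: 3 codons.
6 × 6 × 6 × 2 × 2 × 2 × 3 = 5184.

5184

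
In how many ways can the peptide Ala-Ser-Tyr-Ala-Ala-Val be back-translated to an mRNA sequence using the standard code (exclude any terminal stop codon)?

3072

Ala: 4 codons.
Ser: 6 codons.
Tyr: 2 codons.
Ala: 4 codons.
Ala: 4 codons.
Val: 4 codons.
4 × 6 × 2 × 4 × 4 × 4 = 3072.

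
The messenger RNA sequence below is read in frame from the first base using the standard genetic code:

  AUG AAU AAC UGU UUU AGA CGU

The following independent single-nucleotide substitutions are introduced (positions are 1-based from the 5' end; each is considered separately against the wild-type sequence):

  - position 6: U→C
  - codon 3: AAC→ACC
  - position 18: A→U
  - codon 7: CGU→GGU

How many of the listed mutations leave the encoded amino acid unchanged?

1

Codon 2: AAU (Asn) → AAC (Asn) — synonymous.
Codon 3: AAC (Asn) → ACC (Thr) — missense.
Codon 6: AGA (Arg) → AGU (Ser) — missense.
Codon 7: CGU (Arg) → GGU (Gly) — missense.
Synonymous: 1 of 4.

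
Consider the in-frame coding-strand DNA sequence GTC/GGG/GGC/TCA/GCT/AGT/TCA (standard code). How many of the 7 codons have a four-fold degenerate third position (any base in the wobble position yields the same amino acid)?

Codon 1 GTC (Val): third position 4-fold.
Codon 2 GGG (Gly): third position 4-fold.
Codon 3 GGC (Gly): third position 4-fold.
Codon 4 TCA (Ser): third position 4-fold.
Codon 5 GCT (Ala): third position 4-fold.
Codon 6 AGT (Ser): third position 2-fold.
Codon 7 TCA (Ser): third position 4-fold.
Four-fold degenerate third positions: 6.

6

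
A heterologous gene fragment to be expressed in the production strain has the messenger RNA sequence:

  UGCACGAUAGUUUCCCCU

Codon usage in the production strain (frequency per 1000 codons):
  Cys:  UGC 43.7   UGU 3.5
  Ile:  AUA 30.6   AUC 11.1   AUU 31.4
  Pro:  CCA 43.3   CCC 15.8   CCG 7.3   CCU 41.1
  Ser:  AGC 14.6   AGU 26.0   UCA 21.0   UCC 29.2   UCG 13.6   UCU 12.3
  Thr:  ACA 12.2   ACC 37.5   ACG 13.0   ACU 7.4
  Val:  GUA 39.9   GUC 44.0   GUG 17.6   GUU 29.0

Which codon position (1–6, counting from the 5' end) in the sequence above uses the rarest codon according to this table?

2

Codon 1 UGC (Cys): 43.7 per 1000.
Codon 2 ACG (Thr): 13.0 per 1000.
Codon 3 AUA (Ile): 30.6 per 1000.
Codon 4 GUU (Val): 29.0 per 1000.
Codon 5 UCC (Ser): 29.2 per 1000.
Codon 6 CCU (Pro): 41.1 per 1000.
Lowest frequency is 13.0 at codon 2.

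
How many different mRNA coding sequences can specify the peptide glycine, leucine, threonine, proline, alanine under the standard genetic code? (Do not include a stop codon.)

Gly: 4 codons.
Leu: 6 codons.
Thr: 4 codons.
Pro: 4 codons.
Ala: 4 codons.
4 × 6 × 4 × 4 × 4 = 1536.

1536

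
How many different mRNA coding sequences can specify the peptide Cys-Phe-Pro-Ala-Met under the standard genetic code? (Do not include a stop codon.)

64

Cys: 2 codons.
Phe: 2 codons.
Pro: 4 codons.
Ala: 4 codons.
Met: 1 codon.
2 × 2 × 4 × 4 × 1 = 64.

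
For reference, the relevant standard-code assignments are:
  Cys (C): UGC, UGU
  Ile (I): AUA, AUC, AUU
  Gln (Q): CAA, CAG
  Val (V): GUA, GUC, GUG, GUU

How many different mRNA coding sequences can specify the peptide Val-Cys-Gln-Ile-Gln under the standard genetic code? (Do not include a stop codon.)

96

Val: 4 codons.
Cys: 2 codons.
Gln: 2 codons.
Ile: 3 codons.
Gln: 2 codons.
4 × 2 × 2 × 3 × 2 = 96.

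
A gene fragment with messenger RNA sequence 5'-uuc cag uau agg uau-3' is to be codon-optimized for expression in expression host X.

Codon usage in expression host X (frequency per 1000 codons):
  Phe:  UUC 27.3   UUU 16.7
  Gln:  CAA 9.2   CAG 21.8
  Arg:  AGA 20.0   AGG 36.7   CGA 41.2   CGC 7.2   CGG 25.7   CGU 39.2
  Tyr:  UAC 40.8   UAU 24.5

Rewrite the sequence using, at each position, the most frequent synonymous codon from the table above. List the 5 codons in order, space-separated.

Codon 1 (Phe): best is UUC at 27.3.
Codon 2 (Gln): best is CAG at 21.8.
Codon 3 (Tyr): best is UAC at 40.8.
Codon 4 (Arg): best is CGA at 41.2.
Codon 5 (Tyr): best is UAC at 40.8.

UUC CAG UAC CGA UAC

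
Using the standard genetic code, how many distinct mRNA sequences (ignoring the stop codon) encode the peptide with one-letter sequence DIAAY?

Asp: 2 codons.
Ile: 3 codons.
Ala: 4 codons.
Ala: 4 codons.
Tyr: 2 codons.
2 × 3 × 4 × 4 × 2 = 192.

192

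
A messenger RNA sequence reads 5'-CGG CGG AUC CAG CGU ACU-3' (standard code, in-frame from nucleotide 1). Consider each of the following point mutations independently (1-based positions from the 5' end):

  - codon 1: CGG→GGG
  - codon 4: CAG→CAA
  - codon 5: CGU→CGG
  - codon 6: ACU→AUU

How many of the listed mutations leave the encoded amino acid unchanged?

2

Codon 1: CGG (Arg) → GGG (Gly) — missense.
Codon 4: CAG (Gln) → CAA (Gln) — synonymous.
Codon 5: CGU (Arg) → CGG (Arg) — synonymous.
Codon 6: ACU (Thr) → AUU (Ile) — missense.
Synonymous: 2 of 4.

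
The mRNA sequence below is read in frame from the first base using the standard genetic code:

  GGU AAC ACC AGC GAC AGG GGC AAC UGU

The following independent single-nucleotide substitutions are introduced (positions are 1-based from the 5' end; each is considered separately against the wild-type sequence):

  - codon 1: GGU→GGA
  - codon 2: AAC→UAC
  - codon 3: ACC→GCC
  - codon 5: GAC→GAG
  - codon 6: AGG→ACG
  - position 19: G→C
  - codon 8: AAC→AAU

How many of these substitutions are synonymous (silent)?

Codon 1: GGU (Gly) → GGA (Gly) — synonymous.
Codon 2: AAC (Asn) → UAC (Tyr) — missense.
Codon 3: ACC (Thr) → GCC (Ala) — missense.
Codon 5: GAC (Asp) → GAG (Glu) — missense.
Codon 6: AGG (Arg) → ACG (Thr) — missense.
Codon 7: GGC (Gly) → CGC (Arg) — missense.
Codon 8: AAC (Asn) → AAU (Asn) — synonymous.
Synonymous: 2 of 7.

2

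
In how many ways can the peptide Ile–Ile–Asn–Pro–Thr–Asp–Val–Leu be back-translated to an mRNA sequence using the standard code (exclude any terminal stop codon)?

Ile: 3 codons.
Ile: 3 codons.
Asn: 2 codons.
Pro: 4 codons.
Thr: 4 codons.
Asp: 2 codons.
Val: 4 codons.
Leu: 6 codons.
3 × 3 × 2 × 4 × 4 × 2 × 4 × 6 = 13824.

13824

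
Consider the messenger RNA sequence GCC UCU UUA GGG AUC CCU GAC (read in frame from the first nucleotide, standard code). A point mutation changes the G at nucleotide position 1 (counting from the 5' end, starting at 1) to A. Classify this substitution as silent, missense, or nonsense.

Position 1 falls in codon 1: GCC → Ala.
After the substitution the codon is ACC → Thr.
Ala ≠ Thr, so this is a missense mutation.

missense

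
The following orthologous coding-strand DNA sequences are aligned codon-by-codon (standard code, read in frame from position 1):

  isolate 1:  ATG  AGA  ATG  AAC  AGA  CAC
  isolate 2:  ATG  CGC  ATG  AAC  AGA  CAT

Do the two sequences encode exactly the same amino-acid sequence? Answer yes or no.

yes

Codon 1: ATG Met / ATG Met — identical.
Codon 2: AGA Arg / CGC Arg — synonymous.
Codon 3: ATG Met / ATG Met — identical.
Codon 4: AAC Asn / AAC Asn — identical.
Codon 5: AGA Arg / AGA Arg — identical.
Codon 6: CAC His / CAT His — synonymous.
Nonsynonymous differences: 0 → same protein.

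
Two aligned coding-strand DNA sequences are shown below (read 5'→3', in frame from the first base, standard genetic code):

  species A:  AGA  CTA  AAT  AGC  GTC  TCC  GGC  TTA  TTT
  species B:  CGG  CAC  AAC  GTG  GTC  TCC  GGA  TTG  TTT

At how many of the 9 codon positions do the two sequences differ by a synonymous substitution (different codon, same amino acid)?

4

Codon 1: AGA Arg / CGG Arg — synonymous.
Codon 2: CTA Leu / CAC His — nonsynonymous.
Codon 3: AAT Asn / AAC Asn — synonymous.
Codon 4: AGC Ser / GTG Val — nonsynonymous.
Codon 5: GTC Val / GTC Val — identical.
Codon 6: TCC Ser / TCC Ser — identical.
Codon 7: GGC Gly / GGA Gly — synonymous.
Codon 8: TTA Leu / TTG Leu — synonymous.
Codon 9: TTT Phe / TTT Phe — identical.
Synonymous differences: 4.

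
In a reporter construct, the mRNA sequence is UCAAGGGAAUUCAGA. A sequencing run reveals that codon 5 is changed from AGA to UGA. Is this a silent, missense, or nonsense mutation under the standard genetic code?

nonsense

Position 13 falls in codon 5: AGA → Arg.
After the substitution the codon is UGA → Stop.
The new codon is a stop codon, so this is a nonsense mutation.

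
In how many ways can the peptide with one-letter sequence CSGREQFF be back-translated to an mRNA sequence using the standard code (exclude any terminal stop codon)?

4608

Cys: 2 codons.
Ser: 6 codons.
Gly: 4 codons.
Arg: 6 codons.
Glu: 2 codons.
Gln: 2 codons.
Phe: 2 codons.
Phe: 2 codons.
2 × 6 × 4 × 6 × 2 × 2 × 2 × 2 = 4608.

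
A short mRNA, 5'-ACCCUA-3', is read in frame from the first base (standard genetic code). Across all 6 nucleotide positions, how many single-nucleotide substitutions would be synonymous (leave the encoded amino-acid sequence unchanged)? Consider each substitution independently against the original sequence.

Codon 1 (ACC, Thr): 3 synonymous substitutions.
Codon 2 (CUA, Leu): 4 synonymous substitutions.
Total: 3 + 4 = 7.

7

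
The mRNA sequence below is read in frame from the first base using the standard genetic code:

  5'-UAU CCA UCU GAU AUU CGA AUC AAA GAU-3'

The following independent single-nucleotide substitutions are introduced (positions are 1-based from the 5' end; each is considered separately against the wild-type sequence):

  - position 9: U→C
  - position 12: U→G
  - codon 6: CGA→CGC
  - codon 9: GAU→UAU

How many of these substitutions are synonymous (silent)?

Codon 3: UCU (Ser) → UCC (Ser) — synonymous.
Codon 4: GAU (Asp) → GAG (Glu) — missense.
Codon 6: CGA (Arg) → CGC (Arg) — synonymous.
Codon 9: GAU (Asp) → UAU (Tyr) — missense.
Synonymous: 2 of 4.

2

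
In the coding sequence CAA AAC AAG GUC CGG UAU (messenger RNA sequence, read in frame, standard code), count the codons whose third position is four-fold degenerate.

2

Codon 1 CAA (Gln): third position 2-fold.
Codon 2 AAC (Asn): third position 2-fold.
Codon 3 AAG (Lys): third position 2-fold.
Codon 4 GUC (Val): third position 4-fold.
Codon 5 CGG (Arg): third position 4-fold.
Codon 6 UAU (Tyr): third position 2-fold.
Four-fold degenerate third positions: 2.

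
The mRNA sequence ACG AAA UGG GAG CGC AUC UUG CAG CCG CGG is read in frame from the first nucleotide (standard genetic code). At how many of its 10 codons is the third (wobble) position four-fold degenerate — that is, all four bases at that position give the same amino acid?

4

Codon 1 ACG (Thr): third position 4-fold.
Codon 2 AAA (Lys): third position 2-fold.
Codon 3 UGG (Trp): third position 1-fold.
Codon 4 GAG (Glu): third position 2-fold.
Codon 5 CGC (Arg): third position 4-fold.
Codon 6 AUC (Ile): third position 3-fold.
Codon 7 UUG (Leu): third position 2-fold.
Codon 8 CAG (Gln): third position 2-fold.
Codon 9 CCG (Pro): third position 4-fold.
Codon 10 CGG (Arg): third position 4-fold.
Four-fold degenerate third positions: 4.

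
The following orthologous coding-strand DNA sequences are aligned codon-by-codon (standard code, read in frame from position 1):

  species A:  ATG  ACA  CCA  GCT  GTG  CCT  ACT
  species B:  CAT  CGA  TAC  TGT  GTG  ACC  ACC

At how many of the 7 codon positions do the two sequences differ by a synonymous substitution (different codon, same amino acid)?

Codon 1: ATG Met / CAT His — nonsynonymous.
Codon 2: ACA Thr / CGA Arg — nonsynonymous.
Codon 3: CCA Pro / TAC Tyr — nonsynonymous.
Codon 4: GCT Ala / TGT Cys — nonsynonymous.
Codon 5: GTG Val / GTG Val — identical.
Codon 6: CCT Pro / ACC Thr — nonsynonymous.
Codon 7: ACT Thr / ACC Thr — synonymous.
Synonymous differences: 1.

1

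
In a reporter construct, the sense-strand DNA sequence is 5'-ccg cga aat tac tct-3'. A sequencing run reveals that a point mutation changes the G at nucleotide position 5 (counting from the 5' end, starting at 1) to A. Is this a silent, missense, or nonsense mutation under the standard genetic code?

missense

Position 5 falls in codon 2: CGA → Arg.
After the substitution the codon is CAA → Gln.
Arg ≠ Gln, so this is a missense mutation.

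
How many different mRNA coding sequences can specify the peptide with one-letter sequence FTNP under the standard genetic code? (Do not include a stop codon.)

Phe: 2 codons.
Thr: 4 codons.
Asn: 2 codons.
Pro: 4 codons.
2 × 4 × 2 × 4 = 64.

64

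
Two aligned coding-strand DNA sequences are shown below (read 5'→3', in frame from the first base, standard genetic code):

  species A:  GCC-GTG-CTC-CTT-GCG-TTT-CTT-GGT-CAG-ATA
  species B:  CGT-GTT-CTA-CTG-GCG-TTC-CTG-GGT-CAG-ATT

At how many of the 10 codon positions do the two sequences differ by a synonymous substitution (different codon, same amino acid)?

6

Codon 1: GCC Ala / CGT Arg — nonsynonymous.
Codon 2: GTG Val / GTT Val — synonymous.
Codon 3: CTC Leu / CTA Leu — synonymous.
Codon 4: CTT Leu / CTG Leu — synonymous.
Codon 5: GCG Ala / GCG Ala — identical.
Codon 6: TTT Phe / TTC Phe — synonymous.
Codon 7: CTT Leu / CTG Leu — synonymous.
Codon 8: GGT Gly / GGT Gly — identical.
Codon 9: CAG Gln / CAG Gln — identical.
Codon 10: ATA Ile / ATT Ile — synonymous.
Synonymous differences: 6.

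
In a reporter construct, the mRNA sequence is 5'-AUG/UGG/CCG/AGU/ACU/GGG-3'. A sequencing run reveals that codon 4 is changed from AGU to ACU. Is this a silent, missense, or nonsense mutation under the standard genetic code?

missense

Position 11 falls in codon 4: AGU → Ser.
After the substitution the codon is ACU → Thr.
Ser ≠ Thr, so this is a missense mutation.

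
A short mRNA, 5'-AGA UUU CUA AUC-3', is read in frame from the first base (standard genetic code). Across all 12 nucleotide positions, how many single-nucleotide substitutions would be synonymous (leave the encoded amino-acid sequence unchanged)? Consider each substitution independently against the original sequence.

9

Codon 1 (AGA, Arg): 2 synonymous substitutions.
Codon 2 (UUU, Phe): 1 synonymous substitution.
Codon 3 (CUA, Leu): 4 synonymous substitutions.
Codon 4 (AUC, Ile): 2 synonymous substitutions.
Total: 2 + 1 + 4 + 2 = 9.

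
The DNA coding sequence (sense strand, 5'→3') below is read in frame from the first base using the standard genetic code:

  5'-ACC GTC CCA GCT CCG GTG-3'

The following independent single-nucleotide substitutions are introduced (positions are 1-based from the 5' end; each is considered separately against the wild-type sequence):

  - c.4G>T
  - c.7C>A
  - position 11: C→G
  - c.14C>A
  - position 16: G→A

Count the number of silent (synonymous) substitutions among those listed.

0

Codon 2: GTC (Val) → TTC (Phe) — missense.
Codon 3: CCA (Pro) → ACA (Thr) — missense.
Codon 4: GCT (Ala) → GGT (Gly) — missense.
Codon 5: CCG (Pro) → CAG (Gln) — missense.
Codon 6: GTG (Val) → ATG (Met) — missense.
Synonymous: 0 of 5.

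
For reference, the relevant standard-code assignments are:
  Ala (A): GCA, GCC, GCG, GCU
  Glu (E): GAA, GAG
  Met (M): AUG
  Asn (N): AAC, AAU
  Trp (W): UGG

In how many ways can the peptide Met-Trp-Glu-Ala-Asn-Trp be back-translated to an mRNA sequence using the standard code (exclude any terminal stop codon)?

16

Met: 1 codon.
Trp: 1 codon.
Glu: 2 codons.
Ala: 4 codons.
Asn: 2 codons.
Trp: 1 codon.
1 × 1 × 2 × 4 × 2 × 1 = 16.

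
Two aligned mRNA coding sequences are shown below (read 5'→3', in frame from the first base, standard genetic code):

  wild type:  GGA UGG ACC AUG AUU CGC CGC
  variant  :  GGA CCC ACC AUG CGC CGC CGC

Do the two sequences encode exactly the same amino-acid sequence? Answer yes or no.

no

Codon 1: GGA Gly / GGA Gly — identical.
Codon 2: UGG Trp / CCC Pro — nonsynonymous.
Codon 3: ACC Thr / ACC Thr — identical.
Codon 4: AUG Met / AUG Met — identical.
Codon 5: AUU Ile / CGC Arg — nonsynonymous.
Codon 6: CGC Arg / CGC Arg — identical.
Codon 7: CGC Arg / CGC Arg — identical.
Nonsynonymous differences: 2 → different protein.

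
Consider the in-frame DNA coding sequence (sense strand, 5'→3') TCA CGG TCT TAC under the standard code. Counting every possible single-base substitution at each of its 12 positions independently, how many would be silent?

11

Codon 1 (TCA, Ser): 3 synonymous substitutions.
Codon 2 (CGG, Arg): 4 synonymous substitutions.
Codon 3 (TCT, Ser): 3 synonymous substitutions.
Codon 4 (TAC, Tyr): 1 synonymous substitution.
Total: 3 + 4 + 3 + 1 = 11.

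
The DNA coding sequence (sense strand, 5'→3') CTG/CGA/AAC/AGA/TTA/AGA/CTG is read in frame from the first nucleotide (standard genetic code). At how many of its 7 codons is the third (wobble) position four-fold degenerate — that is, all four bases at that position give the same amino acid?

3

Codon 1 CTG (Leu): third position 4-fold.
Codon 2 CGA (Arg): third position 4-fold.
Codon 3 AAC (Asn): third position 2-fold.
Codon 4 AGA (Arg): third position 2-fold.
Codon 5 TTA (Leu): third position 2-fold.
Codon 6 AGA (Arg): third position 2-fold.
Codon 7 CTG (Leu): third position 4-fold.
Four-fold degenerate third positions: 3.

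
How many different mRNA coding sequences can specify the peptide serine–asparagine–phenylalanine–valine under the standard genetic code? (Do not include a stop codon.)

Ser: 6 codons.
Asn: 2 codons.
Phe: 2 codons.
Val: 4 codons.
6 × 2 × 2 × 4 = 96.

96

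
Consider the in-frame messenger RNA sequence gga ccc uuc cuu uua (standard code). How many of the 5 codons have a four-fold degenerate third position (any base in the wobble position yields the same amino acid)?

Codon 1 GGA (Gly): third position 4-fold.
Codon 2 CCC (Pro): third position 4-fold.
Codon 3 UUC (Phe): third position 2-fold.
Codon 4 CUU (Leu): third position 4-fold.
Codon 5 UUA (Leu): third position 2-fold.
Four-fold degenerate third positions: 3.

3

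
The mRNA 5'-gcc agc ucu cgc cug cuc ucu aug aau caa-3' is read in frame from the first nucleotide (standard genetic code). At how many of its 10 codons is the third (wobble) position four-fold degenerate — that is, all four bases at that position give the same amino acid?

6

Codon 1 GCC (Ala): third position 4-fold.
Codon 2 AGC (Ser): third position 2-fold.
Codon 3 UCU (Ser): third position 4-fold.
Codon 4 CGC (Arg): third position 4-fold.
Codon 5 CUG (Leu): third position 4-fold.
Codon 6 CUC (Leu): third position 4-fold.
Codon 7 UCU (Ser): third position 4-fold.
Codon 8 AUG (Met): third position 1-fold.
Codon 9 AAU (Asn): third position 2-fold.
Codon 10 CAA (Gln): third position 2-fold.
Four-fold degenerate third positions: 6.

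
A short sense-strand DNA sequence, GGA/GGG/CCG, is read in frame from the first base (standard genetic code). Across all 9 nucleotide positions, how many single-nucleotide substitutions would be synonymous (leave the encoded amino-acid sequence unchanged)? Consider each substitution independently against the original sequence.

9

Codon 1 (GGA, Gly): 3 synonymous substitutions.
Codon 2 (GGG, Gly): 3 synonymous substitutions.
Codon 3 (CCG, Pro): 3 synonymous substitutions.
Total: 3 + 3 + 3 = 9.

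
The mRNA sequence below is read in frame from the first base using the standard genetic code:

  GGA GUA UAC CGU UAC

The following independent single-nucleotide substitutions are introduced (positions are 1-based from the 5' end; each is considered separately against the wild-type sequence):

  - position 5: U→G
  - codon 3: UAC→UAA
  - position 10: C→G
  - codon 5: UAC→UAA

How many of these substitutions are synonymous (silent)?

0

Codon 2: GUA (Val) → GGA (Gly) — missense.
Codon 3: UAC (Tyr) → UAA (Stop) — nonsense.
Codon 4: CGU (Arg) → GGU (Gly) — missense.
Codon 5: UAC (Tyr) → UAA (Stop) — nonsense.
Synonymous: 0 of 4.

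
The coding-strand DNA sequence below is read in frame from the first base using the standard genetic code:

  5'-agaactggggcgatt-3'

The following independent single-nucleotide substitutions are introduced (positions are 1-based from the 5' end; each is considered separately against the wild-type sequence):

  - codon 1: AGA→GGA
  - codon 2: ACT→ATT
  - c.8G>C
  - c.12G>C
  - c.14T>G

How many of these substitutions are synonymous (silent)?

Codon 1: AGA (Arg) → GGA (Gly) — missense.
Codon 2: ACT (Thr) → ATT (Ile) — missense.
Codon 3: GGG (Gly) → GCG (Ala) — missense.
Codon 4: GCG (Ala) → GCC (Ala) — synonymous.
Codon 5: ATT (Ile) → AGT (Ser) — missense.
Synonymous: 1 of 5.

1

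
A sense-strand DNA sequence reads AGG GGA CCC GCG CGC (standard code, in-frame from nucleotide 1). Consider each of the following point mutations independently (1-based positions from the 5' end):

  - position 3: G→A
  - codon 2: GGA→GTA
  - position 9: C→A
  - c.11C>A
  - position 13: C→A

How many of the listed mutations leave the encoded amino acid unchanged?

2

Codon 1: AGG (Arg) → AGA (Arg) — synonymous.
Codon 2: GGA (Gly) → GTA (Val) — missense.
Codon 3: CCC (Pro) → CCA (Pro) — synonymous.
Codon 4: GCG (Ala) → GAG (Glu) — missense.
Codon 5: CGC (Arg) → AGC (Ser) — missense.
Synonymous: 2 of 5.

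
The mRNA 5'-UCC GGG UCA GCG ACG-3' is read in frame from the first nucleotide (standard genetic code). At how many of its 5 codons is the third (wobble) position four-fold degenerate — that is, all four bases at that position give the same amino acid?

Codon 1 UCC (Ser): third position 4-fold.
Codon 2 GGG (Gly): third position 4-fold.
Codon 3 UCA (Ser): third position 4-fold.
Codon 4 GCG (Ala): third position 4-fold.
Codon 5 ACG (Thr): third position 4-fold.
Four-fold degenerate third positions: 5.

5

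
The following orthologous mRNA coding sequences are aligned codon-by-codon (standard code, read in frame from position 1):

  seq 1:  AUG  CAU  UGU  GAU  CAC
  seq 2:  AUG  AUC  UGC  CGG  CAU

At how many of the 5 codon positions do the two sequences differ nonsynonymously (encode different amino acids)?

Codon 1: AUG Met / AUG Met — identical.
Codon 2: CAU His / AUC Ile — nonsynonymous.
Codon 3: UGU Cys / UGC Cys — synonymous.
Codon 4: GAU Asp / CGG Arg — nonsynonymous.
Codon 5: CAC His / CAU His — synonymous.
Nonsynonymous differences: 2.

2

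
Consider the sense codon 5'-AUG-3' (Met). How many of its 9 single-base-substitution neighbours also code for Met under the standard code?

Position 1: none → 0 synonymous.
Position 2: none → 0 synonymous.
Position 3: none → 0 synonymous.
Total: 0 + 0 + 0 = 0.

0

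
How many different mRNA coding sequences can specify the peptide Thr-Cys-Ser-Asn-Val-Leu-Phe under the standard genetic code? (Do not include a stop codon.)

4608

Thr: 4 codons.
Cys: 2 codons.
Ser: 6 codons.
Asn: 2 codons.
Val: 4 codons.
Leu: 6 codons.
Phe: 2 codons.
4 × 2 × 6 × 2 × 4 × 6 × 2 = 4608.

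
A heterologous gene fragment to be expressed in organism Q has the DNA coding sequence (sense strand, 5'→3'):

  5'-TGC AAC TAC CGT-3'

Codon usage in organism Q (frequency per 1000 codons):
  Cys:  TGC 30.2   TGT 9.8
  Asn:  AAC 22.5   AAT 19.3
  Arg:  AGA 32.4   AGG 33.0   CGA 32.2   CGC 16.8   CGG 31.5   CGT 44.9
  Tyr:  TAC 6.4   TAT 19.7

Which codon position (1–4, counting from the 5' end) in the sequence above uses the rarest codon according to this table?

3

Codon 1 TGC (Cys): 30.2 per 1000.
Codon 2 AAC (Asn): 22.5 per 1000.
Codon 3 TAC (Tyr): 6.4 per 1000.
Codon 4 CGT (Arg): 44.9 per 1000.
Lowest frequency is 6.4 at codon 3.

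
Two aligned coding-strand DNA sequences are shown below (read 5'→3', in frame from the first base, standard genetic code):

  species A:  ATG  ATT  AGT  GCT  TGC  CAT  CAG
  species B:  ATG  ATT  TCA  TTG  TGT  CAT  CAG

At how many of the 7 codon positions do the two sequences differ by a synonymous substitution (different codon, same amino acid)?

Codon 1: ATG Met / ATG Met — identical.
Codon 2: ATT Ile / ATT Ile — identical.
Codon 3: AGT Ser / TCA Ser — synonymous.
Codon 4: GCT Ala / TTG Leu — nonsynonymous.
Codon 5: TGC Cys / TGT Cys — synonymous.
Codon 6: CAT His / CAT His — identical.
Codon 7: CAG Gln / CAG Gln — identical.
Synonymous differences: 2.

2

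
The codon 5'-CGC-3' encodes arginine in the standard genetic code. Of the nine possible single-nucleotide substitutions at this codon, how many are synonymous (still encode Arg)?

Position 1: none → 0 synonymous.
Position 2: none → 0 synonymous.
Position 3: CGT, CGA, CGG → 3 synonymous.
Total: 0 + 0 + 3 = 3.

3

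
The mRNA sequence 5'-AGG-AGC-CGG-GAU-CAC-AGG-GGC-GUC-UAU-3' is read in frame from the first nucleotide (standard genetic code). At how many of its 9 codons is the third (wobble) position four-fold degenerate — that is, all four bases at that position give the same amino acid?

3

Codon 1 AGG (Arg): third position 2-fold.
Codon 2 AGC (Ser): third position 2-fold.
Codon 3 CGG (Arg): third position 4-fold.
Codon 4 GAU (Asp): third position 2-fold.
Codon 5 CAC (His): third position 2-fold.
Codon 6 AGG (Arg): third position 2-fold.
Codon 7 GGC (Gly): third position 4-fold.
Codon 8 GUC (Val): third position 4-fold.
Codon 9 UAU (Tyr): third position 2-fold.
Four-fold degenerate third positions: 3.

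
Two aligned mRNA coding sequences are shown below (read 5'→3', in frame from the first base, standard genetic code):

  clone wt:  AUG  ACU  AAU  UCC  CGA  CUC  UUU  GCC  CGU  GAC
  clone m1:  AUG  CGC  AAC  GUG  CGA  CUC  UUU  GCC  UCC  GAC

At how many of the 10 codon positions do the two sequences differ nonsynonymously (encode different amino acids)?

Codon 1: AUG Met / AUG Met — identical.
Codon 2: ACU Thr / CGC Arg — nonsynonymous.
Codon 3: AAU Asn / AAC Asn — synonymous.
Codon 4: UCC Ser / GUG Val — nonsynonymous.
Codon 5: CGA Arg / CGA Arg — identical.
Codon 6: CUC Leu / CUC Leu — identical.
Codon 7: UUU Phe / UUU Phe — identical.
Codon 8: GCC Ala / GCC Ala — identical.
Codon 9: CGU Arg / UCC Ser — nonsynonymous.
Codon 10: GAC Asp / GAC Asp — identical.
Nonsynonymous differences: 3.

3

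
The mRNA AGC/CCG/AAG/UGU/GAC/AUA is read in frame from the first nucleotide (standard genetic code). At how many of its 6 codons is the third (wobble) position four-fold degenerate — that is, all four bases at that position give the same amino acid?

Codon 1 AGC (Ser): third position 2-fold.
Codon 2 CCG (Pro): third position 4-fold.
Codon 3 AAG (Lys): third position 2-fold.
Codon 4 UGU (Cys): third position 2-fold.
Codon 5 GAC (Asp): third position 2-fold.
Codon 6 AUA (Ile): third position 3-fold.
Four-fold degenerate third positions: 1.

1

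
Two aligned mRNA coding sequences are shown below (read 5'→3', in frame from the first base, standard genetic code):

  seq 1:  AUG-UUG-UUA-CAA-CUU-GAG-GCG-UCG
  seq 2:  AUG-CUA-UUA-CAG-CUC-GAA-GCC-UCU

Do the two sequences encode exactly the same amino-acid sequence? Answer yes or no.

Codon 1: AUG Met / AUG Met — identical.
Codon 2: UUG Leu / CUA Leu — synonymous.
Codon 3: UUA Leu / UUA Leu — identical.
Codon 4: CAA Gln / CAG Gln — synonymous.
Codon 5: CUU Leu / CUC Leu — synonymous.
Codon 6: GAG Glu / GAA Glu — synonymous.
Codon 7: GCG Ala / GCC Ala — synonymous.
Codon 8: UCG Ser / UCU Ser — synonymous.
Nonsynonymous differences: 0 → same protein.

yes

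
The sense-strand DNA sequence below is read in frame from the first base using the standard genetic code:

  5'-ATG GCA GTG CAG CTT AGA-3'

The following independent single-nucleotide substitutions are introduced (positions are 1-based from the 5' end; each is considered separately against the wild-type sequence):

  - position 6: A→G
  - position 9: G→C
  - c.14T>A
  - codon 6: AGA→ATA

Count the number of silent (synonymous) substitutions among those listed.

Codon 2: GCA (Ala) → GCG (Ala) — synonymous.
Codon 3: GTG (Val) → GTC (Val) — synonymous.
Codon 5: CTT (Leu) → CAT (His) — missense.
Codon 6: AGA (Arg) → ATA (Ile) — missense.
Synonymous: 2 of 4.

2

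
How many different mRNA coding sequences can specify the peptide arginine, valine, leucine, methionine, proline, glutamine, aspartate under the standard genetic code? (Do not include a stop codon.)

2304

Arg: 6 codons.
Val: 4 codons.
Leu: 6 codons.
Met: 1 codon.
Pro: 4 codons.
Gln: 2 codons.
Asp: 2 codons.
6 × 4 × 6 × 1 × 4 × 2 × 2 = 2304.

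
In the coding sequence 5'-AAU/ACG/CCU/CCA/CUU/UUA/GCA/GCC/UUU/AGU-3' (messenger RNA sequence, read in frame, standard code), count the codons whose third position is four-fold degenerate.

6

Codon 1 AAU (Asn): third position 2-fold.
Codon 2 ACG (Thr): third position 4-fold.
Codon 3 CCU (Pro): third position 4-fold.
Codon 4 CCA (Pro): third position 4-fold.
Codon 5 CUU (Leu): third position 4-fold.
Codon 6 UUA (Leu): third position 2-fold.
Codon 7 GCA (Ala): third position 4-fold.
Codon 8 GCC (Ala): third position 4-fold.
Codon 9 UUU (Phe): third position 2-fold.
Codon 10 AGU (Ser): third position 2-fold.
Four-fold degenerate third positions: 6.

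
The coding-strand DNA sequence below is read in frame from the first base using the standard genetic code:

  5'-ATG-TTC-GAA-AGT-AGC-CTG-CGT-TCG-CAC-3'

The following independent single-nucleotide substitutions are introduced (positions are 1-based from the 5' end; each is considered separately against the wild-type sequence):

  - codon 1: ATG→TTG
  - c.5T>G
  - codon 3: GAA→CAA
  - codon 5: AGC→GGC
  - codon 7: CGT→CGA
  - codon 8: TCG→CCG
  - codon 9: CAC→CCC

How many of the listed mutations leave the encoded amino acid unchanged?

Codon 1: ATG (Met) → TTG (Leu) — missense.
Codon 2: TTC (Phe) → TGC (Cys) — missense.
Codon 3: GAA (Glu) → CAA (Gln) — missense.
Codon 5: AGC (Ser) → GGC (Gly) — missense.
Codon 7: CGT (Arg) → CGA (Arg) — synonymous.
Codon 8: TCG (Ser) → CCG (Pro) — missense.
Codon 9: CAC (His) → CCC (Pro) — missense.
Synonymous: 1 of 7.

1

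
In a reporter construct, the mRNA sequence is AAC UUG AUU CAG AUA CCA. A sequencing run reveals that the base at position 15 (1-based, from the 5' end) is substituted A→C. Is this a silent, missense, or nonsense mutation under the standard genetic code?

Position 15 falls in codon 5: AUA → Ile.
After the substitution the codon is AUC → Ile.
Both encode Ile, so the change is synonymous.

silent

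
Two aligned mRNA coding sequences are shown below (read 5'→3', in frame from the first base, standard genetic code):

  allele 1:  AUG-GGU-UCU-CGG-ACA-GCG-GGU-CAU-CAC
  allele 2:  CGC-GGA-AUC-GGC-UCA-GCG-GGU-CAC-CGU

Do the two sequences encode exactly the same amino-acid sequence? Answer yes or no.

no

Codon 1: AUG Met / CGC Arg — nonsynonymous.
Codon 2: GGU Gly / GGA Gly — synonymous.
Codon 3: UCU Ser / AUC Ile — nonsynonymous.
Codon 4: CGG Arg / GGC Gly — nonsynonymous.
Codon 5: ACA Thr / UCA Ser — nonsynonymous.
Codon 6: GCG Ala / GCG Ala — identical.
Codon 7: GGU Gly / GGU Gly — identical.
Codon 8: CAU His / CAC His — synonymous.
Codon 9: CAC His / CGU Arg — nonsynonymous.
Nonsynonymous differences: 5 → different protein.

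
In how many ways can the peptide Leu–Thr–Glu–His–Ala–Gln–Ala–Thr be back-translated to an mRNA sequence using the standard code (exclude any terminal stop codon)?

12288

Leu: 6 codons.
Thr: 4 codons.
Glu: 2 codons.
His: 2 codons.
Ala: 4 codons.
Gln: 2 codons.
Ala: 4 codons.
Thr: 4 codons.
6 × 4 × 2 × 2 × 4 × 2 × 4 × 4 = 12288.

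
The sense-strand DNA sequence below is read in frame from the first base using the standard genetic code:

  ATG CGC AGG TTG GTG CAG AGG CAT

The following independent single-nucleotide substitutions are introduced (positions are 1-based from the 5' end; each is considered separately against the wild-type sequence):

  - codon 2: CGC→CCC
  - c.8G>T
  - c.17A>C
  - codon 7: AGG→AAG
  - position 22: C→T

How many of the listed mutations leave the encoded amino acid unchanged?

Codon 2: CGC (Arg) → CCC (Pro) — missense.
Codon 3: AGG (Arg) → ATG (Met) — missense.
Codon 6: CAG (Gln) → CCG (Pro) — missense.
Codon 7: AGG (Arg) → AAG (Lys) — missense.
Codon 8: CAT (His) → TAT (Tyr) — missense.
Synonymous: 0 of 5.

0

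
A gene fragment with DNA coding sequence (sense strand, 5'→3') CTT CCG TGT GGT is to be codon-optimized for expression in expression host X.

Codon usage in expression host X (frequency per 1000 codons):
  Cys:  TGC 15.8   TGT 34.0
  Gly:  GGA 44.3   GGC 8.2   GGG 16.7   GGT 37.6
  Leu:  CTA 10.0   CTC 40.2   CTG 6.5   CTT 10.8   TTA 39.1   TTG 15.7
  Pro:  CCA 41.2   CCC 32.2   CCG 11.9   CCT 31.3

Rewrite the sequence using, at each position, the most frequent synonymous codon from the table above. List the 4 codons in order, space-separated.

CTC CCA TGT GGA

Codon 1 (Leu): best is CTC at 40.2.
Codon 2 (Pro): best is CCA at 41.2.
Codon 3 (Cys): best is TGT at 34.0.
Codon 4 (Gly): best is GGA at 44.3.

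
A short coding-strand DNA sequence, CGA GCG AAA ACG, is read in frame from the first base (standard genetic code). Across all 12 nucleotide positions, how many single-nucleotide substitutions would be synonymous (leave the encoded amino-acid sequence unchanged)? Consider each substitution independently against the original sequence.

Codon 1 (CGA, Arg): 4 synonymous substitutions.
Codon 2 (GCG, Ala): 3 synonymous substitutions.
Codon 3 (AAA, Lys): 1 synonymous substitution.
Codon 4 (ACG, Thr): 3 synonymous substitutions.
Total: 4 + 3 + 1 + 3 = 11.

11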